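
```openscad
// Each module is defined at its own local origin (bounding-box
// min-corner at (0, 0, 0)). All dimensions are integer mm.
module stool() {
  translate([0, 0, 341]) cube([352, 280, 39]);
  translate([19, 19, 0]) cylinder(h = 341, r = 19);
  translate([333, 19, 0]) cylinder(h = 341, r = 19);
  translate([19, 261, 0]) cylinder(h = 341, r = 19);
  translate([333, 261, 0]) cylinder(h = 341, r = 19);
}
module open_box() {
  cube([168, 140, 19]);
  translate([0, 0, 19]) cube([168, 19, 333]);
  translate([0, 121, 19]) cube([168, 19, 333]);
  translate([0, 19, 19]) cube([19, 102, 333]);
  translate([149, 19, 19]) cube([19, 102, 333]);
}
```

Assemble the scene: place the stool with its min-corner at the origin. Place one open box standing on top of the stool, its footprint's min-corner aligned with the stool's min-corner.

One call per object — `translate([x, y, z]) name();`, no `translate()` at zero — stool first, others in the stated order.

stool();
translate([0, 0, 380]) open_box();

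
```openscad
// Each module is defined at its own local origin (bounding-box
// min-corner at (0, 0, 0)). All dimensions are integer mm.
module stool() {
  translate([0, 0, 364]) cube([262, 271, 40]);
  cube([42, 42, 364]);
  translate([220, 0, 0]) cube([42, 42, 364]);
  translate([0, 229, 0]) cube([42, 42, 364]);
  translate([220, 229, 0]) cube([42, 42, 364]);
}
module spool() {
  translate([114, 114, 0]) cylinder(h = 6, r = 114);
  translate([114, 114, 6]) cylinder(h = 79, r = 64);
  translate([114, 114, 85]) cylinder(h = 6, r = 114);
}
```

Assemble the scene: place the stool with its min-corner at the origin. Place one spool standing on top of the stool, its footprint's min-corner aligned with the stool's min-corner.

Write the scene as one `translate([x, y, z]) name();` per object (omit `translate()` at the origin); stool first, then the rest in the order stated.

stool();
translate([0, 0, 404]) spool();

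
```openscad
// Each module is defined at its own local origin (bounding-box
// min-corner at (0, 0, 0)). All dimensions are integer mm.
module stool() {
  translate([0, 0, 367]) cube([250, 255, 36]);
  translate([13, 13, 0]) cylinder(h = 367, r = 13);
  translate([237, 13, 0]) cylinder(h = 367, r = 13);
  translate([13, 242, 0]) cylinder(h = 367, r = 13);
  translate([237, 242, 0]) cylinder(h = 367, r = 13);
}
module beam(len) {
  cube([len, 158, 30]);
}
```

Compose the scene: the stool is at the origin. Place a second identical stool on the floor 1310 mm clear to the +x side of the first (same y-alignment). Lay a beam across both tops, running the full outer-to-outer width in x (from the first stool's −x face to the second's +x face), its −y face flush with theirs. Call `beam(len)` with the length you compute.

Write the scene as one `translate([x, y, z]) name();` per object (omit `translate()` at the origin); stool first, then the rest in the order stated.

stool();
translate([1560, 0, 0]) stool();
translate([0, 0, 403]) beam(1810);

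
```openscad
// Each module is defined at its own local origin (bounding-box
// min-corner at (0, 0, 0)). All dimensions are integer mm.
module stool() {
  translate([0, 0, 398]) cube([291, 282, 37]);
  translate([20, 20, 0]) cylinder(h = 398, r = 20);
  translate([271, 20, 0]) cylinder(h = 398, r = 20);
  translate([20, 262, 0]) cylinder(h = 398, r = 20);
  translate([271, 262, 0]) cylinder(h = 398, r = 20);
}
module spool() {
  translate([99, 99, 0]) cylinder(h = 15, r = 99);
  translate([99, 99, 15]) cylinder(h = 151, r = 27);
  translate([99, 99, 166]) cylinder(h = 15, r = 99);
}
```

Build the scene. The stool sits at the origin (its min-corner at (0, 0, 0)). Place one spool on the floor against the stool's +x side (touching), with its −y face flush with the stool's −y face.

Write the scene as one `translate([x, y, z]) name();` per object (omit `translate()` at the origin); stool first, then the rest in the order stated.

stool();
translate([291, 0, 0]) spool();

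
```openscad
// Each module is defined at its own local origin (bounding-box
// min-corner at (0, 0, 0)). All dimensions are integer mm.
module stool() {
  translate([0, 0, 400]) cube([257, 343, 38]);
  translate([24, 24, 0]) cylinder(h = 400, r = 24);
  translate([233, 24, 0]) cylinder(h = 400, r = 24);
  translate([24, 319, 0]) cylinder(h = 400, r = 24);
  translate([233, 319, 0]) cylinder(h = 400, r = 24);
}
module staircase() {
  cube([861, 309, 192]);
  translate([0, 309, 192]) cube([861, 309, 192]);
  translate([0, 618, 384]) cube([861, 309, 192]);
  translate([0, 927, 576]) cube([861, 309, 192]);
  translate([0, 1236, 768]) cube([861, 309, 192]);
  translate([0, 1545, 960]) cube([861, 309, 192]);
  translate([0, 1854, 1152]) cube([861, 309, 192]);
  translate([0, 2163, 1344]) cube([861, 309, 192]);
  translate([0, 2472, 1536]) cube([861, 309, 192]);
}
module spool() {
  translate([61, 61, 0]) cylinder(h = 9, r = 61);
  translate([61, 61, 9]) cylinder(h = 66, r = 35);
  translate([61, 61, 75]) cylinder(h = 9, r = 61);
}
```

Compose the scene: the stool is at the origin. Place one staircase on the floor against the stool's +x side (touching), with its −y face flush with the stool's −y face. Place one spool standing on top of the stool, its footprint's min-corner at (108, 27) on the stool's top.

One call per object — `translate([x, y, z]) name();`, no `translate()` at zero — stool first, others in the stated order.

stool();
translate([257, 0, 0]) staircase();
translate([108, 27, 438]) spool();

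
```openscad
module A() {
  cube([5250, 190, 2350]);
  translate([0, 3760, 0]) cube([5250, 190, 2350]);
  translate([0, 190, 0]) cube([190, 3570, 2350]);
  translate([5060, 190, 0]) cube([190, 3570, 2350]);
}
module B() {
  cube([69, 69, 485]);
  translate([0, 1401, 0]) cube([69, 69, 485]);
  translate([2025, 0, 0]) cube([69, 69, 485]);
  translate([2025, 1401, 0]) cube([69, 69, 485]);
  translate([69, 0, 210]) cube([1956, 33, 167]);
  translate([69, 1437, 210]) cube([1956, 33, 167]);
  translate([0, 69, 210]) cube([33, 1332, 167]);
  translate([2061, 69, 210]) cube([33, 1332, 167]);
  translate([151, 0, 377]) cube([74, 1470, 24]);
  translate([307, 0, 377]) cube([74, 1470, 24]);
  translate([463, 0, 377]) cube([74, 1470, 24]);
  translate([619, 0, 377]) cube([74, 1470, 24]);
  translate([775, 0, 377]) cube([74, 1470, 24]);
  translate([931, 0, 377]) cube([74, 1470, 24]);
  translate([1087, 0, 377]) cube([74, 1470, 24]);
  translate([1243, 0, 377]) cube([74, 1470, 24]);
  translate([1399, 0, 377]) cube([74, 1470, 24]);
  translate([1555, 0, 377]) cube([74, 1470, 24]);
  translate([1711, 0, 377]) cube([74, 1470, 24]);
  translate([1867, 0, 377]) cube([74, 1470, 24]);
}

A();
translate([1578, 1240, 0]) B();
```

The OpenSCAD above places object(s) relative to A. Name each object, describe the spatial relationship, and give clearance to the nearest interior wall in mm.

Clearances: x = 1388, y = 1050; minimum 1050 mm.

A is a house frame. B is a bed frame. The bed frame sits inside the house frame, centred. The clearance to the nearest interior wall is 1050 mm.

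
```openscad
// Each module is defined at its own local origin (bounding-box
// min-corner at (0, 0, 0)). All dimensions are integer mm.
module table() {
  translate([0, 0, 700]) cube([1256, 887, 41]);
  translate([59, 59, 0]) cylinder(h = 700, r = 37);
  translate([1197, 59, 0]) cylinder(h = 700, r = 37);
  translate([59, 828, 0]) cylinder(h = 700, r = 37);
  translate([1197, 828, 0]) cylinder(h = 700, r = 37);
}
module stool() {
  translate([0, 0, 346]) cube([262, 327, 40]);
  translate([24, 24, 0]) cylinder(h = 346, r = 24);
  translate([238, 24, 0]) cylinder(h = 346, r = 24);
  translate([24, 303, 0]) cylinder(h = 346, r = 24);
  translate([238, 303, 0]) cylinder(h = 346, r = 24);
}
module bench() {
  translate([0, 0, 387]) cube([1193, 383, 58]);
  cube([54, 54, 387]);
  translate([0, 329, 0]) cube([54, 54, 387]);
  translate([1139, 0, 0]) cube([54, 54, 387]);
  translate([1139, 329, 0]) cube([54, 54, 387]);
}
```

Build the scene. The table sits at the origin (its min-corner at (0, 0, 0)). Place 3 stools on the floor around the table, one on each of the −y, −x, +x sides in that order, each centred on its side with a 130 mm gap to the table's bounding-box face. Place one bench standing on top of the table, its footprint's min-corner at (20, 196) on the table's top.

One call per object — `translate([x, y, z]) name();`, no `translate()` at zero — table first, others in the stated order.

table();
translate([497, -457, 0]) stool();
translate([-392, 280, 0]) stool();
translate([1386, 280, 0]) stool();
translate([20, 196, 741]) bench();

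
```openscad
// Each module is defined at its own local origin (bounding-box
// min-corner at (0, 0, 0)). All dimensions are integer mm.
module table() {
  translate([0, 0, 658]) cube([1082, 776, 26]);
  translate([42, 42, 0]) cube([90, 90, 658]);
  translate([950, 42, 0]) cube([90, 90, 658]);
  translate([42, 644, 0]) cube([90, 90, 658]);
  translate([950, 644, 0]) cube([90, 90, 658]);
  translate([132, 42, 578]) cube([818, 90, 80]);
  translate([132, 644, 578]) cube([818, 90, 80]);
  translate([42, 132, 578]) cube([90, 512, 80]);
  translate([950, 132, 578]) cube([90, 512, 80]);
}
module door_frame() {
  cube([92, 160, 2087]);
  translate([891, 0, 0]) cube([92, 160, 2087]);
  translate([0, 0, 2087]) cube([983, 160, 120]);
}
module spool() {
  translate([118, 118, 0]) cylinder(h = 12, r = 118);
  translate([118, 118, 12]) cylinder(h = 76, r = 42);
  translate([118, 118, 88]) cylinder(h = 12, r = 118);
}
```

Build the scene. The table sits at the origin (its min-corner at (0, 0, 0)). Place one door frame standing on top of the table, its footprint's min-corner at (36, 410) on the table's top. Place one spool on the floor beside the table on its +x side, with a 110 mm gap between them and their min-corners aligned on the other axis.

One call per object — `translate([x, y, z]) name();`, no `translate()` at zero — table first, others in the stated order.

table();
translate([36, 410, 684]) door_frame();
translate([1192, 0, 0]) spool();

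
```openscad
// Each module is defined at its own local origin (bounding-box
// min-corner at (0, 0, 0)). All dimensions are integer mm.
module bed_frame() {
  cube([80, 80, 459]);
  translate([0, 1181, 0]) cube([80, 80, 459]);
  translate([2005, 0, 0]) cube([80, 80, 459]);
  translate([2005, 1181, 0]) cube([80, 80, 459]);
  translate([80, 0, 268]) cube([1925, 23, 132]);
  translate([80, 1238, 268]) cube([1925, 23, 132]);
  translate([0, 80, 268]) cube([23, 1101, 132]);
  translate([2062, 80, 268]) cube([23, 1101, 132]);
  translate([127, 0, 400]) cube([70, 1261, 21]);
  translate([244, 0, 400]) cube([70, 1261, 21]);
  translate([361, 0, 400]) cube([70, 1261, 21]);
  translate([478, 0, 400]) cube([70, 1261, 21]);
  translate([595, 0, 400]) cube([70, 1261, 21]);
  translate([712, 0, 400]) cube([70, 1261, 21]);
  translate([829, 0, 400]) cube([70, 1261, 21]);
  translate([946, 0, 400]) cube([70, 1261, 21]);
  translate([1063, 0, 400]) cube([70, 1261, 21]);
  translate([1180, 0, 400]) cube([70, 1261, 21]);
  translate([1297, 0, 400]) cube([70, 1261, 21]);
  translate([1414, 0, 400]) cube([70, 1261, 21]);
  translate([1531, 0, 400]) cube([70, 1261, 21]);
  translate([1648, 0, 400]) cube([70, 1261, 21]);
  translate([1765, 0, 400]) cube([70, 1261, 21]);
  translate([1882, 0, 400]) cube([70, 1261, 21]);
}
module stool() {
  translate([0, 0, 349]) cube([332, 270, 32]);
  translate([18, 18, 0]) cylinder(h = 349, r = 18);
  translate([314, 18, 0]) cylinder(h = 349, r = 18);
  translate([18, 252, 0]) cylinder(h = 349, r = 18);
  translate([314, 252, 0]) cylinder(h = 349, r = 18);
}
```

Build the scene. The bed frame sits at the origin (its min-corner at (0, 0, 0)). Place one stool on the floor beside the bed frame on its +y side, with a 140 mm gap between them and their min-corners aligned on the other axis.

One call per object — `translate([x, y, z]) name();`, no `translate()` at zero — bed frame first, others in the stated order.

bed_frame();
translate([0, 1401, 0]) stool();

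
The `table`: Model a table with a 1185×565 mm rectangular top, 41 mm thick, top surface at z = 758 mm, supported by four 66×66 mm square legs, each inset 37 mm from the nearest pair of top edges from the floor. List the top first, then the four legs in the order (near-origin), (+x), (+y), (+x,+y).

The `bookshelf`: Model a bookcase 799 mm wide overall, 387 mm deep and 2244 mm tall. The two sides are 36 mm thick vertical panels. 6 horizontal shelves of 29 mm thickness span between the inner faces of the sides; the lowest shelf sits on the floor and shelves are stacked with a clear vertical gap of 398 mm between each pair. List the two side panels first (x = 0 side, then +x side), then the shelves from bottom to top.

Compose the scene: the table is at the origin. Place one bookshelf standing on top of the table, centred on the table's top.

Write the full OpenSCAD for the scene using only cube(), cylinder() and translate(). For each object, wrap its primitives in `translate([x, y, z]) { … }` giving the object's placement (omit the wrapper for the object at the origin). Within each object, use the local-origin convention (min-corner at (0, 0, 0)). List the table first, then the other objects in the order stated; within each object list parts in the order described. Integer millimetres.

translate([0, 0, 717]) cube([1185, 565, 41]);
translate([37, 37, 0]) cube([66, 66, 717]);
translate([1082, 37, 0]) cube([66, 66, 717]);
translate([37, 462, 0]) cube([66, 66, 717]);
translate([1082, 462, 0]) cube([66, 66, 717]);
translate([193, 89, 758]) {
  cube([36, 387, 2244]);
  translate([763, 0, 0]) cube([36, 387, 2244]);
  translate([36, 0, 0]) cube([727, 387, 29]);
  translate([36, 0, 427]) cube([727, 387, 29]);
  translate([36, 0, 854]) cube([727, 387, 29]);
  translate([36, 0, 1281]) cube([727, 387, 29]);
  translate([36, 0, 1708]) cube([727, 387, 29]);
  translate([36, 0, 2135]) cube([727, 387, 29]);
}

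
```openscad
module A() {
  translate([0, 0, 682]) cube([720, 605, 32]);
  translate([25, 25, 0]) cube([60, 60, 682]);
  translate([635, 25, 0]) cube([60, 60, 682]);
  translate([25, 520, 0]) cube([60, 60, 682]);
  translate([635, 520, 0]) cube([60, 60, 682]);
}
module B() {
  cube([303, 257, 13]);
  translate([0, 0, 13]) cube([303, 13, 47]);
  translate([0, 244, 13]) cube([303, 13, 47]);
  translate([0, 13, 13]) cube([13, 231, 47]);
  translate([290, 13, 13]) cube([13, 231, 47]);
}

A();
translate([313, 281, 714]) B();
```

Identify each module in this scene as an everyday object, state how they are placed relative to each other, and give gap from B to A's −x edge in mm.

A is a table. B is an open box. The open box is on top of the table. The gap from the open box to the table's −x edge is 313 mm.

The open box's min-x is at 313; the table's min-x is 0; gap = 313 mm.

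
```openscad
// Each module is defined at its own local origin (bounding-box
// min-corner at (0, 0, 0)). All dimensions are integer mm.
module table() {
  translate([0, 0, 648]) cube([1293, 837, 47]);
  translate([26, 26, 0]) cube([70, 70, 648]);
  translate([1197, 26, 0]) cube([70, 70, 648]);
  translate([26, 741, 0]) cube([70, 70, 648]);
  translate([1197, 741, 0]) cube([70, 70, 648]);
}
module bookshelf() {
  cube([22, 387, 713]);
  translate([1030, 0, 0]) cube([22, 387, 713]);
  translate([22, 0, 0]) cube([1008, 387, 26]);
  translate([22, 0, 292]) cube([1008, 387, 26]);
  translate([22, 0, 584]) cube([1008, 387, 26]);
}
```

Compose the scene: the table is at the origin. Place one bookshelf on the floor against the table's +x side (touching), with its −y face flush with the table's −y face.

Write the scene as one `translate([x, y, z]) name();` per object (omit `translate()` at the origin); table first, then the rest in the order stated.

table();
translate([1293, 0, 0]) bookshelf();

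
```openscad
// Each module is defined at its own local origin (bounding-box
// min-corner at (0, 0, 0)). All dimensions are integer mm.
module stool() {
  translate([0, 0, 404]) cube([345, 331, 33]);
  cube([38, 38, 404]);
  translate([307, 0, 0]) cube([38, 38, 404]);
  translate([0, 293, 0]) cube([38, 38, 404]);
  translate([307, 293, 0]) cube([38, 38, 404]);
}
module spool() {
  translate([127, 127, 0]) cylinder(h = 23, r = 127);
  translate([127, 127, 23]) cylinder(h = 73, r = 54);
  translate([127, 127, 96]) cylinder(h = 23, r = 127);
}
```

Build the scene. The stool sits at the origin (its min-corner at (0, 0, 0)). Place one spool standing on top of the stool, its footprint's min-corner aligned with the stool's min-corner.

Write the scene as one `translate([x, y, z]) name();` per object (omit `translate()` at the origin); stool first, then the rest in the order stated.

stool();
translate([0, 0, 437]) spool();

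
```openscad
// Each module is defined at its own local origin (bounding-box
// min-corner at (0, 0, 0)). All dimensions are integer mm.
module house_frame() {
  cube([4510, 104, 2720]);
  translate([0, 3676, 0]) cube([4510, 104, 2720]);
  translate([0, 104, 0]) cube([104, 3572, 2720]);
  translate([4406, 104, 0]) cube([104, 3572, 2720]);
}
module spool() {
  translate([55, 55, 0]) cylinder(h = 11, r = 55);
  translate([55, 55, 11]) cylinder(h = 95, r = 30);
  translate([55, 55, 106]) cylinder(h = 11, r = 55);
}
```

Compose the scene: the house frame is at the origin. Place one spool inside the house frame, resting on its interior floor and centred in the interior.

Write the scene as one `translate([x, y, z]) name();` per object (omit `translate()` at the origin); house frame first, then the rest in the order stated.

house_frame();
translate([2200, 1835, 0]) spool();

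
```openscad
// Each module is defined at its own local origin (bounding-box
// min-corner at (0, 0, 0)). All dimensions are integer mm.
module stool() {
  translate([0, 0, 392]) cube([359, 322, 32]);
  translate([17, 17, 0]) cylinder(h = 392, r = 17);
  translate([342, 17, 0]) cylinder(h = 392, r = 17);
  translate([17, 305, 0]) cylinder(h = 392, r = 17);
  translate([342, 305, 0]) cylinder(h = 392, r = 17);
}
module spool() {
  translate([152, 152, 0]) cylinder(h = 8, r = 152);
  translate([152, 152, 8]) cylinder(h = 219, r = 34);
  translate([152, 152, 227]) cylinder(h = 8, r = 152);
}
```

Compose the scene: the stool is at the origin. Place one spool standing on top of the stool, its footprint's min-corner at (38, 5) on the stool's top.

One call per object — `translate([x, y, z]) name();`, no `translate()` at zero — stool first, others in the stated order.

stool();
translate([38, 5, 424]) spool();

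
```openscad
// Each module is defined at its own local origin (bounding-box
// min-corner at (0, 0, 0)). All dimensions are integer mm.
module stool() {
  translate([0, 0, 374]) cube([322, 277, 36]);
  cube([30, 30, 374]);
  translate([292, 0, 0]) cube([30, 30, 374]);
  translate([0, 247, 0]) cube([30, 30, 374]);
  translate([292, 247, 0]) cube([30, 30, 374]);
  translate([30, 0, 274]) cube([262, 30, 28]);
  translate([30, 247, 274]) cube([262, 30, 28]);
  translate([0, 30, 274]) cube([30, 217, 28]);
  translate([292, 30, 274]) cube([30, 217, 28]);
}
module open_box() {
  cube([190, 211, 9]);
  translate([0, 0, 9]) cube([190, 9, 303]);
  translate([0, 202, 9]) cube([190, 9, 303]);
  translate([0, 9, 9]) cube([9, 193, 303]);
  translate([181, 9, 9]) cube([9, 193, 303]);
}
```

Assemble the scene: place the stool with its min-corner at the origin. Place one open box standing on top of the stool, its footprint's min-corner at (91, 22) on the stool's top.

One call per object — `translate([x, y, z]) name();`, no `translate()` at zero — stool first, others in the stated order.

stool();
translate([91, 22, 410]) open_box();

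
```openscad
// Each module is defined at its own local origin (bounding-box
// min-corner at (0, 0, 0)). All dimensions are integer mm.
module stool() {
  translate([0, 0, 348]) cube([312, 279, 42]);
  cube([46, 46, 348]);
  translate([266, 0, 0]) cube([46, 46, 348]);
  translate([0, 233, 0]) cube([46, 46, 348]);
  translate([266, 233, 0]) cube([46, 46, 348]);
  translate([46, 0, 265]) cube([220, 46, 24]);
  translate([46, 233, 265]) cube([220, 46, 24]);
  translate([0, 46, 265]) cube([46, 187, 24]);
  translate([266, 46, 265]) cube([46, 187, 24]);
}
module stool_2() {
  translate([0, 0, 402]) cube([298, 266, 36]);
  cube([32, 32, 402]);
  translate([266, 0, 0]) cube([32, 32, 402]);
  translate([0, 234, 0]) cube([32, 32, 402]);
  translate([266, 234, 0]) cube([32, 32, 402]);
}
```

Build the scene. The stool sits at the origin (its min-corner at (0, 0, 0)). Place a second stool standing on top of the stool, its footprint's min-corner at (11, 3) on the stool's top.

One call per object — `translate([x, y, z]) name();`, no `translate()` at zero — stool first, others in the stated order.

stool();
translate([11, 3, 390]) stool_2();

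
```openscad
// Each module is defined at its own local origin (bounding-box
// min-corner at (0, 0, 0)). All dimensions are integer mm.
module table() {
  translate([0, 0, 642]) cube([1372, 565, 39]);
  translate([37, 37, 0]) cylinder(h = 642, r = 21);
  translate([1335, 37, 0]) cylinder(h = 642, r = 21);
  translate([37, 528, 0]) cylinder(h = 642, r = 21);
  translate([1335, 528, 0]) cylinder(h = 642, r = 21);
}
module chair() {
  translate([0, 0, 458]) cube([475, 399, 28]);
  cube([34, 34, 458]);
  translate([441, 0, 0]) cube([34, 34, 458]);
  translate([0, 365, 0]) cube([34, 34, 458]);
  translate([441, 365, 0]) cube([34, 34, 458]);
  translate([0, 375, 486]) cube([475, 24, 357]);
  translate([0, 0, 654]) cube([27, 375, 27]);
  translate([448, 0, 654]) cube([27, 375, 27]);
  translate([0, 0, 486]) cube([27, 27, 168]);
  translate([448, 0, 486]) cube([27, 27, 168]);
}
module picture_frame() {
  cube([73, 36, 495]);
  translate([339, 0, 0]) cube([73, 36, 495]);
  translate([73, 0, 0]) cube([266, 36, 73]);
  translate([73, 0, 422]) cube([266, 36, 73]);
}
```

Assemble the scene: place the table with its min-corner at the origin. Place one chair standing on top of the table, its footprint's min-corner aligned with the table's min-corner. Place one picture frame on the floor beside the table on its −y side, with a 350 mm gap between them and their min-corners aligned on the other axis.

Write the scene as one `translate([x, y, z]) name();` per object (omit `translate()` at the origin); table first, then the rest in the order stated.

table();
translate([0, 0, 681]) chair();
translate([0, -386, 0]) picture_frame();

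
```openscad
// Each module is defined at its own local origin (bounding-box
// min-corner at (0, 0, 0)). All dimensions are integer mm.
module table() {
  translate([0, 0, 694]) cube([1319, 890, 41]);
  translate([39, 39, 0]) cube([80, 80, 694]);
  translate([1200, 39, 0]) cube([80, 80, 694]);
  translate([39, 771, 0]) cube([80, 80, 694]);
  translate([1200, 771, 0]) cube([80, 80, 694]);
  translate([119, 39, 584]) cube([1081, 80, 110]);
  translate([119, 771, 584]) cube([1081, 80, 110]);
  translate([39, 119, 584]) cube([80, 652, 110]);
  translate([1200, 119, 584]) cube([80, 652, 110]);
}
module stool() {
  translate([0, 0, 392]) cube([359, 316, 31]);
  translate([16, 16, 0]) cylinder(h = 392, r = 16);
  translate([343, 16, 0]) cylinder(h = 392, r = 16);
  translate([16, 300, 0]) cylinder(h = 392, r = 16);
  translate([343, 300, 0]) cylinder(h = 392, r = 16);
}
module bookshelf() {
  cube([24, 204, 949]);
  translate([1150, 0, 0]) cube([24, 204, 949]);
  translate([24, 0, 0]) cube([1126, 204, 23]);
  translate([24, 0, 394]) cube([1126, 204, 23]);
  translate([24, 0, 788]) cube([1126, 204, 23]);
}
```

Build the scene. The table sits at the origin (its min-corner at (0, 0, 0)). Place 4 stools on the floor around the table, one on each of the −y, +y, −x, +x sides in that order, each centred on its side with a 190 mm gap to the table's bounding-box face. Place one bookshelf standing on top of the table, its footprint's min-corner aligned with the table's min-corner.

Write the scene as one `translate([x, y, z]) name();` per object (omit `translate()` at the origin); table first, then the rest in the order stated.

table();
translate([480, -506, 0]) stool();
translate([480, 1080, 0]) stool();
translate([-549, 287, 0]) stool();
translate([1509, 287, 0]) stool();
translate([0, 0, 735]) bookshelf();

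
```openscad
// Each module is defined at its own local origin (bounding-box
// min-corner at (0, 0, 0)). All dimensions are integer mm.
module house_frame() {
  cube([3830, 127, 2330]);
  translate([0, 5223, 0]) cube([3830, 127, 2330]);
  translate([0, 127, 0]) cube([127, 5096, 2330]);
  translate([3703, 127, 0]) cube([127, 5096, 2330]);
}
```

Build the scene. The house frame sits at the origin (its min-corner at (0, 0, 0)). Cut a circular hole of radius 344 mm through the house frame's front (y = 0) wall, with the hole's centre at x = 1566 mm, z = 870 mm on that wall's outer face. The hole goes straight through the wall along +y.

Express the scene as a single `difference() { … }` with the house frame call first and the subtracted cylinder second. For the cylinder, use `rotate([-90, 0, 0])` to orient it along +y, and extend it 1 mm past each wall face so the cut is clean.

difference() {
  house_frame();
  translate([1566, -1, 870]) rotate([-90, 0, 0]) cylinder(h = 129, r = 344);
}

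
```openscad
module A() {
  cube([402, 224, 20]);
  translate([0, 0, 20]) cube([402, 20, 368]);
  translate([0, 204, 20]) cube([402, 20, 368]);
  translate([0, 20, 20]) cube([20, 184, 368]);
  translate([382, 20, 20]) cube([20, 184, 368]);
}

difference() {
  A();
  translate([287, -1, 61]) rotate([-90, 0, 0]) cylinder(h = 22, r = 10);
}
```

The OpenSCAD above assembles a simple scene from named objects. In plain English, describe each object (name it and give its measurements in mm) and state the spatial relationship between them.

A is an open storage box with external size 402×224×388 mm and wall thickness 20 mm (the base is also 20 mm thick). The base covers the whole footprint; the four walls stand on the base, with the y-facing walls full-width and the x-facing walls fitting between their inner faces.

The open box has a circular hole of radius 10 mm through its front wall, centred at (x = 287, z = 61).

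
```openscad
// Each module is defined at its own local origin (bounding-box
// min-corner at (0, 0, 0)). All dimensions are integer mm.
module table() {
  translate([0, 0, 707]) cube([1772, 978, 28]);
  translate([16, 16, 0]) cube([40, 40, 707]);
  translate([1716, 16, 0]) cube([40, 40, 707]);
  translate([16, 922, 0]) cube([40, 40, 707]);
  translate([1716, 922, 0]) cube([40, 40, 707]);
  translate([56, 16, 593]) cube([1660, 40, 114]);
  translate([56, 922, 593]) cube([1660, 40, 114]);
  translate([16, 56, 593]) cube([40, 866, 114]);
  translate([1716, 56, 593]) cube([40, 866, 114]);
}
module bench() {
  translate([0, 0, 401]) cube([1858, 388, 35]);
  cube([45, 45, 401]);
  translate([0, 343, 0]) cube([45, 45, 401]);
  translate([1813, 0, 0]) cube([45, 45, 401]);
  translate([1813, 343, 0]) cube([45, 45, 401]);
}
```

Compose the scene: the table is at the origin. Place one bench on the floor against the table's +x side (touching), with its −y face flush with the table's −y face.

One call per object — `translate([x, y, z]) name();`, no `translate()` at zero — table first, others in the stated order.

table();
translate([1772, 0, 0]) bench();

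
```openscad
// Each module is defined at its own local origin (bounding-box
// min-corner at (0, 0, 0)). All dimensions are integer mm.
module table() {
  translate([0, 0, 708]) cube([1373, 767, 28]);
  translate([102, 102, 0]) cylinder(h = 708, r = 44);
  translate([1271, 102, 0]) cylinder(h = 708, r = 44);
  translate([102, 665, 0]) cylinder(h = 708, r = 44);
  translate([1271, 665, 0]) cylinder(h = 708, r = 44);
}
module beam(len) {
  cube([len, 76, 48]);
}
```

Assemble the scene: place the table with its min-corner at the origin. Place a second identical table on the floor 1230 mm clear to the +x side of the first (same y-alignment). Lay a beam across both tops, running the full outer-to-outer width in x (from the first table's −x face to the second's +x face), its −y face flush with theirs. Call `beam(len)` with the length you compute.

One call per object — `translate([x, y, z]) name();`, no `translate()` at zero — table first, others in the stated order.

table();
translate([2603, 0, 0]) table();
translate([0, 0, 736]) beam(3976);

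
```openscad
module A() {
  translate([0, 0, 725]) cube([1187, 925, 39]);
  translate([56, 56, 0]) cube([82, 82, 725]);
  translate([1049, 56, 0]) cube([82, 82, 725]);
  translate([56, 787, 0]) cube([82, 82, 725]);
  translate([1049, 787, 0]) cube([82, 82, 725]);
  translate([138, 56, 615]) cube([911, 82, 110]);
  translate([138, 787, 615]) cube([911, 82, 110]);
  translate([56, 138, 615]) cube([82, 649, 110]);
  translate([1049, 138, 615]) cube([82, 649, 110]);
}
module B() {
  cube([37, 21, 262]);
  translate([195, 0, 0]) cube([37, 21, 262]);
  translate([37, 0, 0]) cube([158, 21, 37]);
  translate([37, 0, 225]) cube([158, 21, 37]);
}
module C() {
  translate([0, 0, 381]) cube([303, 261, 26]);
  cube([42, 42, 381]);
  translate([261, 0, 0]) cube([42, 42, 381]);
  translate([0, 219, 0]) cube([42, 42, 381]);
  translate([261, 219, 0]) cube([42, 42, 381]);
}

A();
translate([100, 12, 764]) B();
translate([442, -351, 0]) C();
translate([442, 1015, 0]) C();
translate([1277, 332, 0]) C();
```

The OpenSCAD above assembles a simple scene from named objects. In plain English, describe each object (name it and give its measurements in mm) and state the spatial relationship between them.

A is a table: top 1187 mm (x) × 925 mm (y), 39 mm thick, upper face at z = 764 mm, on four 82×82 mm square legs, each inset 56 mm from the nearest pair of top edges, running from z = 0 to the bottom of the top. Four apron rails, 82 mm thick and 110 mm tall, run between adjacent legs with their top edges flush with the underside of the top and their outer faces flush with the legs' outer faces.

B is a rectangular picture frame lying in the x–z plane (depth along y). The opening is 158 mm wide (x) by 188 mm tall (z), surrounded by a border 37 mm wide on all four sides. The frame is 21 mm deep and is made of two full-height vertical stiles with two horizontal rails fitted between them.

C is a four-legged stool. The seat is 303×261 mm, 26 mm thick, top at z = 407 mm. It stands on four square legs, each 42×42 mm in cross-section, from z = 0 to the seat underside, each flush with a corner of the seat.

The picture frame is on top of the table. Three stools sit around the table at the −y, +y, +x sides.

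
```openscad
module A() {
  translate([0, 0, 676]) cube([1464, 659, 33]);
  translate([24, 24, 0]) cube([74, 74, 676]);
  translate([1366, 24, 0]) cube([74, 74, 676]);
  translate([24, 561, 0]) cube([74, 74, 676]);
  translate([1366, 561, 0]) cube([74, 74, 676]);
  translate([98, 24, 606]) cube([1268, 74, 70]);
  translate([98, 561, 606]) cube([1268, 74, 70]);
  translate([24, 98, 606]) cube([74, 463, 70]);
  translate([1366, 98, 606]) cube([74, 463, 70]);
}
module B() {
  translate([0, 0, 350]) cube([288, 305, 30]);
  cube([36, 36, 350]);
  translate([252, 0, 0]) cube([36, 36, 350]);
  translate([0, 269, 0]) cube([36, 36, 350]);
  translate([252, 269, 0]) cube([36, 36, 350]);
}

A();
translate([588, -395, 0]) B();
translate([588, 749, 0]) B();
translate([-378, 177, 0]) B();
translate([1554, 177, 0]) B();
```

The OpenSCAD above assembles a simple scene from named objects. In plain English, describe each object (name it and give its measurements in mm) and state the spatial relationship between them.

A is a table: top 1464 mm (x) × 659 mm (y), 33 mm thick, upper face at z = 709 mm, on four 74×74 mm square legs, each inset 24 mm from the nearest pair of top edges, running from z = 0 to the bottom of the top. Four apron rails, 74 mm thick and 70 mm tall, run between adjacent legs with their top edges flush with the underside of the top and their outer faces flush with the legs' outer faces.

B is a simple wooden stool: a rectangular seat 288 mm (x) by 305 mm (y), 30 mm thick, top face at z = 380 mm, on four square legs, each 36×36 mm in cross-section. The legs rest on z = 0, each flush with a corner of the seat.

Four stools sit around the table at the −y, +y, −x, +x sides.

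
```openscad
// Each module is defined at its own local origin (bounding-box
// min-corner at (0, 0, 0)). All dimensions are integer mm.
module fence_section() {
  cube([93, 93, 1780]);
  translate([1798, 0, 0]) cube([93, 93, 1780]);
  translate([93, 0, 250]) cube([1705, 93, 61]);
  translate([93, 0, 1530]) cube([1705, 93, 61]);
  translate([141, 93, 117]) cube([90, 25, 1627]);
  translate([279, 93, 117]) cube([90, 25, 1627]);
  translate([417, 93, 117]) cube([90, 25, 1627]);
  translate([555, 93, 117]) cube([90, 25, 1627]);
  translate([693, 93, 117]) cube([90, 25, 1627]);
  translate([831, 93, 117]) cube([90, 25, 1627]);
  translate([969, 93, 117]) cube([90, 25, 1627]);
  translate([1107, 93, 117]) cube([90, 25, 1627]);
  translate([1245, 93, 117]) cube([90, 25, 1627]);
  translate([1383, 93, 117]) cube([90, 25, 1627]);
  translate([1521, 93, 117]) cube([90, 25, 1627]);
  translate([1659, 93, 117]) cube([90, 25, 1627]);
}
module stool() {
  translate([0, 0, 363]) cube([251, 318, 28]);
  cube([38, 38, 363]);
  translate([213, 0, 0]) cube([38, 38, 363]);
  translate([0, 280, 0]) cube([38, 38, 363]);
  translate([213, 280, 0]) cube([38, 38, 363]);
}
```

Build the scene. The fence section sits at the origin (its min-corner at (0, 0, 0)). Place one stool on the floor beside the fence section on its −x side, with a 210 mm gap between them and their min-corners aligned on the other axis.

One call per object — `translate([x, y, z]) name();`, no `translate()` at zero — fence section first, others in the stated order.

fence_section();
translate([-461, 0, 0]) stool();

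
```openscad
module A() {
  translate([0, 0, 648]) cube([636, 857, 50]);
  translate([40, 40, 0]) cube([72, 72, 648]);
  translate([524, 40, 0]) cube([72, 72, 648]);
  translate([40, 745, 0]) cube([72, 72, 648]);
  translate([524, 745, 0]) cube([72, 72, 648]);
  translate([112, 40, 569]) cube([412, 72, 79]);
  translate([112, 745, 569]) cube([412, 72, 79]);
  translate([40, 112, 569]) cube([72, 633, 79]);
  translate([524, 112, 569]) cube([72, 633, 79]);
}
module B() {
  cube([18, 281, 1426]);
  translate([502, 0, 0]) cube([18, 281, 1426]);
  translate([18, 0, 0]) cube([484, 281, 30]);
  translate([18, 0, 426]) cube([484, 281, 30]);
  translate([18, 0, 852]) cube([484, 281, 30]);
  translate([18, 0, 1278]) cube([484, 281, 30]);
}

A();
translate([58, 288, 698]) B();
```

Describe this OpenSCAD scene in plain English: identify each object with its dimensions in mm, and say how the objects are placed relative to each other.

A is a rectangular dining table. The top is 636×857×50 mm with its upper surface at z = 698 mm. It stands on four 72×72 mm square legs, each inset 40 mm from the nearest pair of top edges, running from the floor to the underside of the top. Four apron rails, 72 mm thick and 79 mm tall, run between adjacent legs with their top edges flush with the underside of the top and their outer faces flush with the legs' outer faces.

B is a bookshelf 520 mm wide overall, 281 mm deep and 1426 mm tall. The two sides are 18 mm thick vertical panels. 4 horizontal shelves of 30 mm thickness span between the inner faces of the sides; the lowest shelf sits on the floor and shelves are stacked with a clear vertical gap of 396 mm between each pair.

The bookshelf is on top of the table, centred.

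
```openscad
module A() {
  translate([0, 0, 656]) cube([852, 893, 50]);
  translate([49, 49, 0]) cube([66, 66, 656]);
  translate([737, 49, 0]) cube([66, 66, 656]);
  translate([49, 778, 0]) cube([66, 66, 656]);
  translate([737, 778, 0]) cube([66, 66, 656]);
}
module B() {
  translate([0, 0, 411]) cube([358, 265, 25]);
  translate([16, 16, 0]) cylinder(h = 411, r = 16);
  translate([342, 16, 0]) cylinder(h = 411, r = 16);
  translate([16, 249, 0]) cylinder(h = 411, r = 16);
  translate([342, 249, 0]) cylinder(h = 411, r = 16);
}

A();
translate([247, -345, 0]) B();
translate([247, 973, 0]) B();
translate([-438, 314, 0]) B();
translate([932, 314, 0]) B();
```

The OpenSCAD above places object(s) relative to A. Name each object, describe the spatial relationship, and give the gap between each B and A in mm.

A is a table. B is a stool. Four stools sit around the table at the −y, +y, −x, +x sides. The gap between each stool and the table is 80 mm.

Each stool's nearest face is 80 mm from the table's bounding box.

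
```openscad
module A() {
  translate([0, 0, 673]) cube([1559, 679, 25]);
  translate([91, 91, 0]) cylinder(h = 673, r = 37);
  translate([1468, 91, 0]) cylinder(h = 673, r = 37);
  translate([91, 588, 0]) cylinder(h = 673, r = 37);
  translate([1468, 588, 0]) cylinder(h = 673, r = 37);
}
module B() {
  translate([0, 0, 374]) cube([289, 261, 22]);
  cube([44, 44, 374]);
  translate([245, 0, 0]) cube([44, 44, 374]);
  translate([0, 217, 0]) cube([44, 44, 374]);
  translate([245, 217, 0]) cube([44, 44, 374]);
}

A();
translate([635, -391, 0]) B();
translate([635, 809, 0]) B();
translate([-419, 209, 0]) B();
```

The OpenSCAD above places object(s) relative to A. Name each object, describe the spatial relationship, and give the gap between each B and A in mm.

A is a table. B is a stool. Three stools sit around the table at the −y, +y, −x sides. The gap between each stool and the table is 130 mm.

Each stool's nearest face is 130 mm from the table's bounding box.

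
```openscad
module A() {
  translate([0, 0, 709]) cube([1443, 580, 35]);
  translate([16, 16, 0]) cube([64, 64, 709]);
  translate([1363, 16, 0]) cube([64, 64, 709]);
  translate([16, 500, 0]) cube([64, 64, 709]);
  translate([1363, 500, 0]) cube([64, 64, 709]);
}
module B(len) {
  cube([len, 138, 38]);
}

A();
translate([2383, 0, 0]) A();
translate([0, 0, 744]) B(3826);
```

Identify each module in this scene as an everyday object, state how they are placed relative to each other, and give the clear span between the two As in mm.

A is a table. B is a beam. A beam spans the tops of two tables. The clear span between the two tables is 940 mm.

Second table starts at x = 2383; first ends at x = 1443; clear span = 2383 − 1443 = 940 mm.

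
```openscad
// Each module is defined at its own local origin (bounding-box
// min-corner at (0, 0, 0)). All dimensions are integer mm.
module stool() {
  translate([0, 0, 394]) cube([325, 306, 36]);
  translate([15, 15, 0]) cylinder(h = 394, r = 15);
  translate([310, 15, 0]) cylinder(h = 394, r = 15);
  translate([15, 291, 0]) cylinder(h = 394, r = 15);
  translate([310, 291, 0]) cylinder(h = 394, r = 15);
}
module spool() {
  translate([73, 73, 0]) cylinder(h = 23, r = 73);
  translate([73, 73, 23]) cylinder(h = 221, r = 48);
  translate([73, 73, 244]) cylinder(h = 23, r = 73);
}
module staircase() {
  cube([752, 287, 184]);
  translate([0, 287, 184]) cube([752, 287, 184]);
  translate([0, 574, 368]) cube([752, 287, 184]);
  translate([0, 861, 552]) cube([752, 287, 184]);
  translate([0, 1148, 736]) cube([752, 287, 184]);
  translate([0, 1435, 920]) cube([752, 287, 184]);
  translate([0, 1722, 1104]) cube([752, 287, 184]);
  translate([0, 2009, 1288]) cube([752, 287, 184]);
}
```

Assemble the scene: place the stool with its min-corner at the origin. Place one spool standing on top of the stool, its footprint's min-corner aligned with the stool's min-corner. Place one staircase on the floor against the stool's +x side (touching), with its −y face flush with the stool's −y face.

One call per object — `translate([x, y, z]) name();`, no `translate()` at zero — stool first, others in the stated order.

stool();
translate([0, 0, 430]) spool();
translate([325, 0, 0]) staircase();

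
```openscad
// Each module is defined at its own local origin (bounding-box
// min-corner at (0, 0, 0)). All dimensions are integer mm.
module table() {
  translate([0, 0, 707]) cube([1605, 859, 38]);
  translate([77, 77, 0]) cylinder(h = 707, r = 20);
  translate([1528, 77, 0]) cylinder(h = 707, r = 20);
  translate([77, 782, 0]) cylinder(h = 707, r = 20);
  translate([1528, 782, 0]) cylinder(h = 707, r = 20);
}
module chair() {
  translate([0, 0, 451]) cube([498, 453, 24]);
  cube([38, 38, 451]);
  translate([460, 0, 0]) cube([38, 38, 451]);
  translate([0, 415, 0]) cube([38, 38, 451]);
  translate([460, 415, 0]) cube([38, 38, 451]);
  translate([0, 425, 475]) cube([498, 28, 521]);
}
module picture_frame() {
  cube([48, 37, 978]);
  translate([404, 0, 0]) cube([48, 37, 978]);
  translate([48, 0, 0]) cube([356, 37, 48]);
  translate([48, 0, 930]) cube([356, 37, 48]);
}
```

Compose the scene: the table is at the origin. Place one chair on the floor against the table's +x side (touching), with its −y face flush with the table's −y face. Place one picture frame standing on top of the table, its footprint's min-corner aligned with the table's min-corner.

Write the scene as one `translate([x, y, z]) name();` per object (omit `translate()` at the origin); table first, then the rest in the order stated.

table();
translate([1605, 0, 0]) chair();
translate([0, 0, 745]) picture_frame();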